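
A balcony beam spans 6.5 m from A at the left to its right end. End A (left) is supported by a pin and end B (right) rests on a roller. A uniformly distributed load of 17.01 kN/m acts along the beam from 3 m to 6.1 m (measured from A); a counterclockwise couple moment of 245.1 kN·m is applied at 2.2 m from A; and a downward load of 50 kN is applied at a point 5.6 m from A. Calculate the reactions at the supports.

Resultant of the distributed load: 17.01 × 3.1 = 52.731 kN at 4.55 m from A.
Moments about A: B_y·6.5 − (17.01·3.1)·4.55 + 245.1 − 50·5.6 = 0 → B_y = 274.82605/6.5 = 42.2809 ≈ 42.28 kN.
ΣF_y = 0: A_y + 42.2809 − 17.01·3.1 − 50 = 0 → A_y = 60.45 kN.
ΣF_x = 0: no horizontal applied forces, so A_x = 0.

A_x = 0, A_y = 60.45 kN, B_y = 42.28 kN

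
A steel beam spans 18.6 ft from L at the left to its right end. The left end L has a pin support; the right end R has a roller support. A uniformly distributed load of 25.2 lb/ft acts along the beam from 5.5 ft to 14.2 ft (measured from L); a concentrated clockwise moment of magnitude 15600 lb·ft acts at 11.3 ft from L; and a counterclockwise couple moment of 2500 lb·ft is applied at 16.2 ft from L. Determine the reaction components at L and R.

Resultant of the distributed load: 25.2 × 8.7 = 219.24 lb at 9.85 ft from L.
Moments about L: R_y·18.6 − (25.2·8.7)·9.85 − 15600 + 2500 = 0 → R_y = 15259.514/18.6 = 820.404 ≈ 820.4 lb.
ΣF_y = 0: L_y + 820.404 − 25.2·8.7 = 0 → L_y = -601.2 lb.
ΣF_x = 0: no horizontal applied forces, so L_x = 0.

L_x = 0, L_y = -601.2 lb, R_y = 820.4 lb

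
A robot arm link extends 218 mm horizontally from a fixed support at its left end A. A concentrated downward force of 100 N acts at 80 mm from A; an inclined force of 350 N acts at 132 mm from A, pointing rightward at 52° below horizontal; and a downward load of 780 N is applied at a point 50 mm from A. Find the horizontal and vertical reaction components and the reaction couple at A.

A_x = -215.5 N, A_y = 1156 N, M_A = 83410 N·mm

ΣF_x = 0: A_x + 350·cos52° = 0 → A_x = -215.5 N.
ΣF_y = 0: A_y − 100 − 350·sin52° − 780 = 0 → A_y = 1156 N.
ΣM about A: M_A − 100·80 − 350·sin52°·132 − 780·50 = 0 → M_A = 83410 N·mm.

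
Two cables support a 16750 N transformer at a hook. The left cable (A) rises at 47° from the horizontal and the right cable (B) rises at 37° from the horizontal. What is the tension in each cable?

ΣF_x = 0: −T_A·cos47° + T_B·cos37° = 0 → T_B = 0.853954·T_A.
ΣF_y = 0: T_A·sin47° + T_B·sin37° = 16750.
Substitute: T_A·(0.731354 + 0.853954·0.601815) = 16750 → T_A = 13450.8 ≈ 13450 N.
Then T_B = 0.853954 × 13450.8 = 11490 N.

T_A = 13450 N, T_B = 11490 N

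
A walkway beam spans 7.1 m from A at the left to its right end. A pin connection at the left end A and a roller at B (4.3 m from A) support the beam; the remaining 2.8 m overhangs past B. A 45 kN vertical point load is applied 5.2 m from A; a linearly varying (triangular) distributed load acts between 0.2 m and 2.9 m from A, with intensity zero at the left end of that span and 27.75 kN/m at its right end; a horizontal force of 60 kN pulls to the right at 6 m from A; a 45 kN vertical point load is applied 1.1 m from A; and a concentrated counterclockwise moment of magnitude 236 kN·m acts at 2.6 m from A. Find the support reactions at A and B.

Resultant of the triangular load: ½ × 27.75 × 2.7 = 37.4625 kN, acting at 2 m from A (one-third of the span from the peak).
Moments about A: B_y·4.3 − 45·5.2 − (½·27.75·2.7)·2 − 45·1.1 + 236 = 0 → B_y = 122.425/4.3 = 28.4709 ≈ 28.47 kN.
ΣF_y = 0: A_y + 28.4709 − 45 − ½·27.75·2.7 − 45 = 0 → A_y = 98.99 kN.
ΣF_x = 0: A_x + 60 = 0 → A_x = -60.00 kN.

A_x = -60.00 kN, A_y = 98.99 kN, B_y = 28.47 kN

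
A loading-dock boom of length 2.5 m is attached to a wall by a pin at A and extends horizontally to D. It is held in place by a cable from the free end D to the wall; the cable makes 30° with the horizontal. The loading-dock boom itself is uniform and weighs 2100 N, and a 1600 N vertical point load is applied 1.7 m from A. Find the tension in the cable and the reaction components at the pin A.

T = 4276 N, A_x = 3703 N, A_y = 1562 N

ΣM about A: T·sin30°·2.5 − 2100·1.25 − 1600·1.7 = 0 → T = 5345/(2.5·0.5) = 4276 N.
ΣF_x = 0: A_x − T·cos30° = 0 → A_x = 4276 × 0.866025 = 3703 N.
ΣF_y = 0: A_y + T·sin30° − 2100 − 1600 = 0 → A_y = 3700 − 4276 × 0.5 = 1562 N.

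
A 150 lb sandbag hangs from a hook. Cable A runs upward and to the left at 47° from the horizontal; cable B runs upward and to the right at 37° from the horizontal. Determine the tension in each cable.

ΣF_x = 0: −T_A·cos47° + T_B·cos37° = 0 → T_B = 0.853954·T_A.
ΣF_y = 0: T_A·sin47° + T_B·sin37° = 150.
Substitute: T_A·(0.731354 + 0.853954·0.601815) = 150 → T_A = 120.455 ≈ 120.5 lb.
Then T_B = 0.853954 × 120.455 = 102.9 lb.

T_A = 120.5 lb, T_B = 102.9 lb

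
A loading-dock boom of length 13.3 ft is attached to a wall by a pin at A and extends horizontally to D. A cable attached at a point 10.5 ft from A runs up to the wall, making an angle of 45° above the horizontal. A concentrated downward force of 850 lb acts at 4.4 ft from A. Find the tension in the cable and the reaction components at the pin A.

ΣM about A: T·sin45°·10.5 − 850·4.4 = 0 → T = 3740/(10.5·0.707107) = 503.729 ≈ 503.7 lb.
ΣF_x = 0: A_x − T·cos45° = 0 → A_x = 503.729 × 0.707107 = 356.2 lb.
ΣF_y = 0: A_y + T·sin45° − 850 = 0 → A_y = 850 − 503.729 × 0.707107 = 493.8 lb.

T = 503.7 lb, A_x = 356.2 lb, A_y = 493.8 lb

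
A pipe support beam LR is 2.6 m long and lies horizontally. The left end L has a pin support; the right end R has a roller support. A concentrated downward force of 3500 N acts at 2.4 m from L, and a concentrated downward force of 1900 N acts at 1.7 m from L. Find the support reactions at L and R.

L_x = 0, L_y = 926.9 N, R_y = 4473 N

ΣM about L: R_y·2.6 − 3500·2.4 − 1900·1.7 = 0 → R_y = 11630/2.6 = 4473.08 ≈ 4473 N.
ΣF_y = 0: L_y + 4473.08 − 3500 − 1900 = 0 → L_y = 926.9 N.
ΣF_x = 0: no horizontal applied forces, so L_x = 0.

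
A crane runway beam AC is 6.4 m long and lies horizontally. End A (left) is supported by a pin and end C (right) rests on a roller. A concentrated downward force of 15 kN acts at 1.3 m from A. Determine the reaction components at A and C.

A_x = 0, A_y = 11.95 kN, C_y = 3.047 kN

ΣM about A: C_y·6.4 − 15·1.3 = 0 → C_y = 19.5/6.4 = 3.04688 ≈ 3.047 kN.
ΣF_y = 0: A_y + 3.04688 − 15 = 0 → A_y = 11.95 kN.
ΣF_x = 0: no horizontal applied forces, so A_x = 0.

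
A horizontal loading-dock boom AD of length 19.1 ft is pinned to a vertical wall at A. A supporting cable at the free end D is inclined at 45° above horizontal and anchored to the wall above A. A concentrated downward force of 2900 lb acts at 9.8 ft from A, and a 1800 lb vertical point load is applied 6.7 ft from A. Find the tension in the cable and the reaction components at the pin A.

T = 2997 lb, A_x = 2119 lb, A_y = 2581 lb

ΣM about A: T·sin45°·19.1 − 2900·9.8 − 1800·6.7 = 0 → T = 40480/(19.1·0.707107) = 2997.24 ≈ 2997 lb.
ΣF_x = 0: A_x − T·cos45° = 0 → A_x = 2997.24 × 0.707107 = 2119 lb.
ΣF_y = 0: A_y + T·sin45° − 2900 − 1800 = 0 → A_y = 4700 − 2997.24 × 0.707107 = 2581 lb.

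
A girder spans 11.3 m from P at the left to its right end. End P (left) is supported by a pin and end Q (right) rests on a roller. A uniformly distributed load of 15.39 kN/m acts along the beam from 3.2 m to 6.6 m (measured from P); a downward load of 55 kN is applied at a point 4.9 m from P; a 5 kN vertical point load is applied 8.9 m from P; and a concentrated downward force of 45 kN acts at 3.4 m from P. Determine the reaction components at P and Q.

Resultant of the distributed load: 15.39 × 3.4 = 52.326 kN at 4.9 m from P.
ΣM about P: Q_y·11.3 − (15.39·3.4)·4.9 − 55·4.9 − 5·8.9 − 45·3.4 = 0 → Q_y = 723.3974/11.3 = 64.0175 ≈ 64.02 kN.
ΣF_y = 0: P_y + 64.0175 − 15.39·3.4 − 55 − 5 − 45 = 0 → P_y = 93.31 kN.
ΣF_x = 0: no horizontal applied forces, so P_x = 0.

P_x = 0, P_y = 93.31 kN, Q_y = 64.02 kN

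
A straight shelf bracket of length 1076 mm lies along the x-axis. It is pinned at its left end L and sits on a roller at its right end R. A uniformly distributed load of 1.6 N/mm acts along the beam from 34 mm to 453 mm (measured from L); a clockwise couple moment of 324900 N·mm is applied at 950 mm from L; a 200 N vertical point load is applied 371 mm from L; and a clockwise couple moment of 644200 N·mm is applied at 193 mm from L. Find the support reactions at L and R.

Resultant of the distributed load: 1.6 × 419 = 670.4 N at 243.5 mm from L.
Moments about L: R_y·1076 − (1.6·419)·243.5 − 324900 − 200·371 − 644200 = 0 → R_y = 1206542.4/1076 = 1121.32 ≈ 1121 N.
ΣF_y = 0: L_y + 1121.32 − 1.6·419 − 200 = 0 → L_y = -250.9 N.
ΣF_x = 0: no horizontal applied forces, so L_x = 0.

L_x = 0, L_y = -250.9 N, R_y = 1121 N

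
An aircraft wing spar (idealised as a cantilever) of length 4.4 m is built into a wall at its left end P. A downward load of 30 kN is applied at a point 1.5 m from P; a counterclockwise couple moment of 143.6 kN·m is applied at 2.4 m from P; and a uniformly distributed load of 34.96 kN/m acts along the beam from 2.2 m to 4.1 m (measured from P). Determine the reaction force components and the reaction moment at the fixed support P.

P_x = 0, P_y = 96.42 kN, M_P = 110.6 kN·m

Resultant of the distributed load: 34.96 × 1.9 = 66.424 kN at 3.15 m from P.
ΣF_x = 0: P_x = 0.
ΣF_y = 0: P_y − 30 − 34.96·1.9 = 0 → P_y = 96.42 kN.
ΣM about P: M_P − 30·1.5 + 143.6 − (34.96·1.9)·3.15 = 0 → M_P = 110.6 kN·m.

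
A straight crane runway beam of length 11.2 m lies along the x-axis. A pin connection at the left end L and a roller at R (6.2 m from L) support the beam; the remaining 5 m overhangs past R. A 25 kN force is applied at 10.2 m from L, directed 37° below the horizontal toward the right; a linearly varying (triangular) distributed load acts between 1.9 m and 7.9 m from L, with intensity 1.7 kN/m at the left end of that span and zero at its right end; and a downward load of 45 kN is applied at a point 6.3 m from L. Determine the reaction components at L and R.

L_x = -19.97 kN, L_y = -8.541 kN, R_y = 73.69 kN

Resultant of the triangular load: ½ × 1.7 × 6 = 5.1 kN, acting at 3.9 m from L (one-third of the span from the peak).
ΣM about L: R_y·6.2 − 25·sin37°·10.2 − (½·1.7·6)·3.9 − 45·6.3 = 0 → R_y = 456.853/6.2 = 73.686 ≈ 73.69 kN.
ΣF_y = 0: L_y + 73.686 − 25·sin37° − ½·1.7·6 − 45 = 0 → L_y = -8.541 kN.
ΣF_x = 0: L_x + 25·cos37° = 0 → L_x = -19.97 kN.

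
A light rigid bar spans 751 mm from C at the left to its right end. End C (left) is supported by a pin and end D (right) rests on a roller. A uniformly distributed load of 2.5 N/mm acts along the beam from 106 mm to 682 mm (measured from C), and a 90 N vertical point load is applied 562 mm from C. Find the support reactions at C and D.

Resultant of the distributed load: 2.5 × 576 = 1440 N at 394 mm from C.
Moments about C: D_y·751 − (2.5·576)·394 − 90·562 = 0 → D_y = 617940/751 = 822.823 ≈ 822.8 N.
ΣF_y = 0: C_y + 822.823 − 2.5·576 − 90 = 0 → C_y = 707.2 N.
ΣF_x = 0: no horizontal applied forces, so C_x = 0.

C_x = 0, C_y = 707.2 N, D_y = 822.8 N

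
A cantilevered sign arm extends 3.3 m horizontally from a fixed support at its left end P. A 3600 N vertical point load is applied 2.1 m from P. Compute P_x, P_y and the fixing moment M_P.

ΣF_x = 0: P_x = 0.
ΣF_y = 0: P_y − 3600 = 0 → P_y = 3600 N.
ΣM about P: M_P − 3600·2.1 = 0 → M_P = 7560 N·m.

P_x = 0, P_y = 3600 N, M_P = 7560 N·m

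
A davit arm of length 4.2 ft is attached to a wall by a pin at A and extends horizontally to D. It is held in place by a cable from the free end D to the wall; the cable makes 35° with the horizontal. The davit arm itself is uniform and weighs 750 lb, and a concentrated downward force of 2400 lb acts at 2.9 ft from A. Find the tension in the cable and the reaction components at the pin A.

ΣM about A: T·sin35°·4.2 − 750·2.1 − 2400·2.9 = 0 → T = 8535/(4.2·0.573576) = 3542.94 ≈ 3543 lb.
ΣF_x = 0: A_x − T·cos35° = 0 → A_x = 3542.94 × 0.819152 = 2902 lb.
ΣF_y = 0: A_y + T·sin35° − 750 − 2400 = 0 → A_y = 3150 − 3542.94 × 0.573576 = 1118 lb.

T = 3543 lb, A_x = 2902 lb, A_y = 1118 lb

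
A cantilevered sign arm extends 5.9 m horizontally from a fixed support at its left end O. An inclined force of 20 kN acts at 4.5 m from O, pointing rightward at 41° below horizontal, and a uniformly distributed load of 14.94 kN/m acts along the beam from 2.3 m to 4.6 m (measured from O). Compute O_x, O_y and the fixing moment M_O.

O_x = -15.09 kN, O_y = 47.48 kN, M_O = 177.6 kN·m

Resultant of the distributed load: 14.94 × 2.3 = 34.362 kN at 3.45 m from O.
ΣF_x = 0: O_x + 20·cos41° = 0 → O_x = -15.09 kN.
ΣF_y = 0: O_y − 20·sin41° − 14.94·2.3 = 0 → O_y = 47.48 kN.
ΣM about O: M_O − 20·sin41°·4.5 − (14.94·2.3)·3.45 = 0 → M_O = 177.6 kN·m.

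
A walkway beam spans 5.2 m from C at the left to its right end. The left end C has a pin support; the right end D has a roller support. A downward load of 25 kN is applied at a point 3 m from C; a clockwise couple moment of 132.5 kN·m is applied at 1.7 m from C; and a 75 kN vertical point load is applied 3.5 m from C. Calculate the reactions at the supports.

C_x = 0, C_y = 9.615 kN, D_y = 90.38 kN

ΣM about C: D_y·5.2 − 25·3 − 132.5 − 75·3.5 = 0 → D_y = 470/5.2 = 90.3846 ≈ 90.38 kN.
ΣF_y = 0: C_y + 90.3846 − 25 − 75 = 0 → C_y = 9.615 kN.
ΣF_x = 0: no horizontal applied forces, so C_x = 0.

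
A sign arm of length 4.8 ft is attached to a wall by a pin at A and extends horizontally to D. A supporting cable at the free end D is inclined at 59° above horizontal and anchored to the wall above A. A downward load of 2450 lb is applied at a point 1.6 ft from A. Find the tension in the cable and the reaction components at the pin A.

T = 952.8 lb, A_x = 490.7 lb, A_y = 1633 lb

ΣM about A: T·sin59°·4.8 − 2450·1.6 = 0 → T = 3920/(4.8·0.857167) = 952.751 ≈ 952.8 lb.
ΣF_x = 0: A_x − T·cos59° = 0 → A_x = 952.751 × 0.515038 = 490.7 lb.
ΣF_y = 0: A_y + T·sin59° − 2450 = 0 → A_y = 2450 − 952.751 × 0.857167 = 1633 lb.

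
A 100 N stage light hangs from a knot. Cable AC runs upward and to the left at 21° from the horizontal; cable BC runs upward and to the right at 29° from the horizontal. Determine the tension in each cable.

T_AC = 114.2 N, T_BC = 121.9 N

ΣF_x = 0: −T_AC·cos21° + T_BC·cos29° = 0 → T_BC = 1.06741·T_AC.
ΣF_y = 0: T_AC·sin21° + T_BC·sin29° = 100.
Substitute: T_AC·(0.358368 + 1.06741·0.48481) = 100 → T_AC = 114.174 ≈ 114.2 N.
Then T_BC = 1.06741 × 114.174 = 121.9 N.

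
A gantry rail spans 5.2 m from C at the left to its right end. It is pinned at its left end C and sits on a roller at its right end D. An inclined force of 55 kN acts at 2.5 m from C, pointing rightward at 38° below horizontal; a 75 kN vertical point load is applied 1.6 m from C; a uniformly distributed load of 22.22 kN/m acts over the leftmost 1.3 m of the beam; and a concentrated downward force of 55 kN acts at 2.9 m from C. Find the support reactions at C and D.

Resultant of the distributed load: 22.22 × 1.3 = 28.886 kN at 0.65 m from C.
Taking moments about C: D_y·5.2 − 55·sin38°·2.5 − 75·1.6 − (22.22·1.3)·0.65 − 55·2.9 = 0 → D_y = 382.929/5.2 = 73.6402 ≈ 73.64 kN.
ΣF_y = 0: C_y + 73.6402 − 55·sin38° − 75 − 22.22·1.3 − 55 = 0 → C_y = 119.1 kN.
ΣF_x = 0: C_x + 55·cos38° = 0 → C_x = -43.34 kN.

C_x = -43.34 kN, C_y = 119.1 kN, D_y = 73.64 kN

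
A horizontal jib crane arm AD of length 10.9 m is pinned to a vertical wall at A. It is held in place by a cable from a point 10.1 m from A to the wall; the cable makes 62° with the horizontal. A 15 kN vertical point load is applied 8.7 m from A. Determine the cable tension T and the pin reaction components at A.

T = 14.63 kN, A_x = 6.870 kN, A_y = 2.079 kN

ΣM about A: T·sin62°·10.1 − 15·8.7 = 0 → T = 130.5/(10.1·0.882948) = 14.6337 ≈ 14.63 kN.
ΣF_x = 0: A_x − T·cos62° = 0 → A_x = 14.6337 × 0.469472 = 6.870 kN.
ΣF_y = 0: A_y + T·sin62° − 15 = 0 → A_y = 15 − 14.6337 × 0.882948 = 2.079 kN.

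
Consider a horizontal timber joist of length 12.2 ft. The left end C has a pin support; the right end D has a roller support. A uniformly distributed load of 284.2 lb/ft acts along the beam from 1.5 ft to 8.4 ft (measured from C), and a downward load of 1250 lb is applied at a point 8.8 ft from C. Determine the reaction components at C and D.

C_x = 0, C_y = 1514 lb, D_y = 1697 lb

Resultant of the distributed load: 284.2 × 6.9 = 1960.98 lb at 4.95 ft from C.
Moments about C: D_y·12.2 − (284.2·6.9)·4.95 − 1250·8.8 = 0 → D_y = 20706.851/12.2 = 1697.28 ≈ 1697 lb.
ΣF_y = 0: C_y + 1697.28 − 284.2·6.9 − 1250 = 0 → C_y = 1514 lb.
ΣF_x = 0: no horizontal applied forces, so C_x = 0.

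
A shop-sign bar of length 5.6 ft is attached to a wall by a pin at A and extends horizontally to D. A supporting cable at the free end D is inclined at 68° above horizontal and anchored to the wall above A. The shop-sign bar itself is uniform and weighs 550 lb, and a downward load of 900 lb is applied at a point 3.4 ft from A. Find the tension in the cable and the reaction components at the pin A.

ΣM about A: T·sin68°·5.6 − 550·2.8 − 900·3.4 = 0 → T = 4600/(5.6·0.927184) = 885.939 ≈ 885.9 lb.
ΣF_x = 0: A_x − T·cos68° = 0 → A_x = 885.939 × 0.374607 = 331.9 lb.
ΣF_y = 0: A_y + T·sin68° − 550 − 900 = 0 → A_y = 1450 − 885.939 × 0.927184 = 628.6 lb.

T = 885.9 lb, A_x = 331.9 lb, A_y = 628.6 lb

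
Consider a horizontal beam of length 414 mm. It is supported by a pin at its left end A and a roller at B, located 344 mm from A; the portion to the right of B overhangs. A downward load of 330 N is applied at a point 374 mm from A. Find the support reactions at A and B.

A_x = 0, A_y = -28.78 N, B_y = 358.8 N

ΣM about A: B_y·344 − 330·374 = 0 → B_y = 123420/344 = 358.779 ≈ 358.8 N.
ΣF_y = 0: A_y + 358.779 − 330 = 0 → A_y = -28.78 N.
ΣF_x = 0: no horizontal applied forces, so A_x = 0.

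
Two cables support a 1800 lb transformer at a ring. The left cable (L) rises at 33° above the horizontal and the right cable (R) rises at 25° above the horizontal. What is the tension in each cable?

T_L = 1924 lb, T_R = 1780 lb

ΣF_x = 0: −T_L·cos33° + T_R·cos25° = 0 → T_R = 0.925371·T_L.
ΣF_y = 0: T_L·sin33° + T_R·sin25° = 1800.
Substitute: T_L·(0.544639 + 0.925371·0.422618) = 1800 → T_L = 1923.66 ≈ 1924 lb.
Then T_R = 0.925371 × 1923.66 = 1780 lb.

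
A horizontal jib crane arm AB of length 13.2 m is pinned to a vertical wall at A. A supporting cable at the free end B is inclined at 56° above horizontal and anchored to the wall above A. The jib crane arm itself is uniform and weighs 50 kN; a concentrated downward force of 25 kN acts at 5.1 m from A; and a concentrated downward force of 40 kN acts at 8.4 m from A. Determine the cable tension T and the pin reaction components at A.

ΣM about A: T·sin56°·13.2 − 50·6.6 − 25·5.1 − 40·8.4 = 0 → T = 793.5/(13.2·0.829038) = 72.5101 ≈ 72.51 kN.
ΣF_x = 0: A_x − T·cos56° = 0 → A_x = 72.5101 × 0.559193 = 40.55 kN.
ΣF_y = 0: A_y + T·sin56° − 50 − 25 − 40 = 0 → A_y = 115 − 72.5101 × 0.829038 = 54.89 kN.

T = 72.51 kN, A_x = 40.55 kN, A_y = 54.89 kN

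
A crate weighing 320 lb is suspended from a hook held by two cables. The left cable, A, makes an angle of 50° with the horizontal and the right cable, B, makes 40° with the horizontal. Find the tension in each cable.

ΣF_x = 0: −T_A·cos50° + T_B·cos40° = 0 → T_B = 0.8391·T_A.
ΣF_y = 0: T_A·sin50° + T_B·sin40° = 320.
Substitute: T_A·(0.766044 + 0.8391·0.642788) = 320 → T_A = 245.134 ≈ 245.1 lb.
Then T_B = 0.8391 × 245.134 = 205.7 lb.

T_A = 245.1 lb, T_B = 205.7 lb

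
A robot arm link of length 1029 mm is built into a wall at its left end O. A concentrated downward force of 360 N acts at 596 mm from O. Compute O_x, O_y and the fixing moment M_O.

ΣF_x = 0: O_x = 0.
ΣF_y = 0: O_y − 360 = 0 → O_y = 360.0 N.
ΣM about O: M_O − 360·596 = 0 → M_O = 214600 N·mm.

O_x = 0, O_y = 360.0 N, M_O = 214600 N·mm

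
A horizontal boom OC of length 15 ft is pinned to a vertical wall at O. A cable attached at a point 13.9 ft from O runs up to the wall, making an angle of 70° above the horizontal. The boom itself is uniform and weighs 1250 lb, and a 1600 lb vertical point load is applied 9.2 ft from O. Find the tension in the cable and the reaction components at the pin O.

T = 1845 lb, O_x = 630.9 lb, O_y = 1117 lb

ΣM about O: T·sin70°·13.9 − 1250·7.5 − 1600·9.2 = 0 → T = 24095/(13.9·0.939693) = 1844.7 ≈ 1845 lb.
ΣF_x = 0: O_x − T·cos70° = 0 → O_x = 1844.7 × 0.34202 = 630.9 lb.
ΣF_y = 0: O_y + T·sin70° − 1250 − 1600 = 0 → O_y = 2850 − 1844.7 × 0.939693 = 1117 lb.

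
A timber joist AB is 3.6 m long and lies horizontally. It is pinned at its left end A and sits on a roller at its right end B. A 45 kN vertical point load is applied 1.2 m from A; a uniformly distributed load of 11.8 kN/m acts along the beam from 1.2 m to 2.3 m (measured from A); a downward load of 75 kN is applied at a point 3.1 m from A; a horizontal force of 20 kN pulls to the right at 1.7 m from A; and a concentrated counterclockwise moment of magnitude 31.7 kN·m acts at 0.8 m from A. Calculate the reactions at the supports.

Resultant of the distributed load: 11.8 × 1.1 = 12.98 kN at 1.75 m from A.
Moments about A: B_y·3.6 − 45·1.2 − (11.8·1.1)·1.75 − 75·3.1 + 31.7 = 0 → B_y = 277.515/3.6 = 77.0875 ≈ 77.09 kN.
ΣF_y = 0: A_y + 77.0875 − 45 − 11.8·1.1 − 75 = 0 → A_y = 55.89 kN.
ΣF_x = 0: A_x + 20 = 0 → A_x = -20.00 kN.

A_x = -20.00 kN, A_y = 55.89 kN, B_y = 77.09 kN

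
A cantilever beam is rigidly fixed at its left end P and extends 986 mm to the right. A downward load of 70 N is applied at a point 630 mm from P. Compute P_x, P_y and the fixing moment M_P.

ΣF_x = 0: P_x = 0.
ΣF_y = 0: P_y − 70 = 0 → P_y = 70.00 N.
ΣM about P: M_P − 70·630 = 0 → M_P = 44100 N·mm.

P_x = 0, P_y = 70.00 N, M_P = 44100 N·mm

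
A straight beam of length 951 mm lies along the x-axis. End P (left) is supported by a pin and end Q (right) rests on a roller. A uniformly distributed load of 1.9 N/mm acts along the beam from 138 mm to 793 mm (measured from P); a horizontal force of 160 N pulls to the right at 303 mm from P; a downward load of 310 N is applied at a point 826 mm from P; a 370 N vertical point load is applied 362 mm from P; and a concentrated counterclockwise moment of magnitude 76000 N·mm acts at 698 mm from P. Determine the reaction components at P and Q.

P_x = -160.0 N, P_y = 985.2 N, Q_y = 939.3 N

Resultant of the distributed load: 1.9 × 655 = 1244.5 N at 465.5 mm from P.
ΣM about P: Q_y·951 − (1.9·655)·465.5 − 310·826 − 370·362 + 76000 = 0 → Q_y = 893314.75/951 = 939.343 ≈ 939.3 N.
ΣF_y = 0: P_y + 939.343 − 1.9·655 − 310 − 370 = 0 → P_y = 985.2 N.
ΣF_x = 0: P_x + 160 = 0 → P_x = -160.0 N.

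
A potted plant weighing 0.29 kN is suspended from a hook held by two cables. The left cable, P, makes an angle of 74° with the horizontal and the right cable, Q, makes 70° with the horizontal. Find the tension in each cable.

T_P = 0.1687 kN, T_Q = 0.1360 kN

ΣF_x = 0: −T_P·cos74° + T_Q·cos70° = 0 → T_Q = 0.80591·T_P.
ΣF_y = 0: T_P·sin74° + T_Q·sin70° = 0.29.
Substitute: T_P·(0.961262 + 0.80591·0.939693) = 0.29 → T_P = 0.168745 ≈ 0.1687 kN.
Then T_Q = 0.80591 × 0.168745 = 0.1360 kN.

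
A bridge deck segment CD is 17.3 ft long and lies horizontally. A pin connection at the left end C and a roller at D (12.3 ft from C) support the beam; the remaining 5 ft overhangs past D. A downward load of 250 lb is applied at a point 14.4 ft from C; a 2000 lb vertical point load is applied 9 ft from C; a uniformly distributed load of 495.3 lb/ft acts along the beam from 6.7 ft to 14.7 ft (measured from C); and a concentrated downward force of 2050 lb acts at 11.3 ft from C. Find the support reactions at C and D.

C_x = 0, C_y = 1176 lb, D_y = 7086 lb

Resultant of the distributed load: 495.3 × 8 = 3962.4 lb at 10.7 ft from C.
Taking moments about C: D_y·12.3 − 250·14.4 − 2000·9 − (495.3·8)·10.7 − 2050·11.3 = 0 → D_y = 87162.68/12.3 = 7086.4 ≈ 7086 lb.
ΣF_y = 0: C_y + 7086.4 − 250 − 2000 − 495.3·8 − 2050 = 0 → C_y = 1176 lb.
ΣF_x = 0: no horizontal applied forces, so C_x = 0.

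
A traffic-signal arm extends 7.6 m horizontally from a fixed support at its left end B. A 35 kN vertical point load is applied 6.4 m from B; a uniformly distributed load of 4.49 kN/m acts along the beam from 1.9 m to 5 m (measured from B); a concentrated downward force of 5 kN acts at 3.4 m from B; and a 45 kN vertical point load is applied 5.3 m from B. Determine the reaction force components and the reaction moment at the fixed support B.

B_x = 0, B_y = 98.92 kN, M_B = 527.5 kN·m

Resultant of the distributed load: 4.49 × 3.1 = 13.919 kN at 3.45 m from B.
ΣF_x = 0: B_x = 0.
ΣF_y = 0: B_y − 35 − 4.49·3.1 − 5 − 45 = 0 → B_y = 98.92 kN.
ΣM about B: M_B − 35·6.4 − (4.49·3.1)·3.45 − 5·3.4 − 45·5.3 = 0 → M_B = 527.5 kN·m.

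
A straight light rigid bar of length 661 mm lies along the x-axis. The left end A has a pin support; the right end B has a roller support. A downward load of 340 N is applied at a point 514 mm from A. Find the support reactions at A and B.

A_x = 0, A_y = 75.61 N, B_y = 264.4 N

Moments about A: B_y·661 − 340·514 = 0 → B_y = 174760/661 = 264.387 ≈ 264.4 N.
ΣF_y = 0: A_y + 264.387 − 340 = 0 → A_y = 75.61 N.
ΣF_x = 0: no horizontal applied forces, so A_x = 0.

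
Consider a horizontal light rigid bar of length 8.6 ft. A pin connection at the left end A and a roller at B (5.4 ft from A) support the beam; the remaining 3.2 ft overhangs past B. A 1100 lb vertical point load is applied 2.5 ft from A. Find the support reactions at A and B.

A_x = 0, A_y = 590.7 lb, B_y = 509.3 lb

ΣM about A: B_y·5.4 − 1100·2.5 = 0 → B_y = 2750/5.4 = 509.259 ≈ 509.3 lb.
ΣF_y = 0: A_y + 509.259 − 1100 = 0 → A_y = 590.7 lb.
ΣF_x = 0: no horizontal applied forces, so A_x = 0.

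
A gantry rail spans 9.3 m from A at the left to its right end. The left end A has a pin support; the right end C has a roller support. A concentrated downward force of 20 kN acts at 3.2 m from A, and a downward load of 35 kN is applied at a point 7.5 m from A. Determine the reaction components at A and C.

Moments about A: C_y·9.3 − 20·3.2 − 35·7.5 = 0 → C_y = 326.5/9.3 = 35.1075 ≈ 35.11 kN.
ΣF_y = 0: A_y + 35.1075 − 20 − 35 = 0 → A_y = 19.89 kN.
ΣF_x = 0: no horizontal applied forces, so A_x = 0.

A_x = 0, A_y = 19.89 kN, C_y = 35.11 kN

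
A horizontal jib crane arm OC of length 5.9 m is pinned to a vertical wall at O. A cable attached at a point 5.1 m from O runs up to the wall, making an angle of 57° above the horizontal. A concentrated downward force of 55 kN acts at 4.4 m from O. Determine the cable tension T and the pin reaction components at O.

T = 56.58 kN, O_x = 30.82 kN, O_y = 7.549 kN

ΣM about O: T·sin57°·5.1 − 55·4.4 = 0 → T = 242/(5.1·0.838671) = 56.5788 ≈ 56.58 kN.
ΣF_x = 0: O_x − T·cos57° = 0 → O_x = 56.5788 × 0.544639 = 30.82 kN.
ΣF_y = 0: O_y + T·sin57° − 55 = 0 → O_y = 55 − 56.5788 × 0.838671 = 7.549 kN.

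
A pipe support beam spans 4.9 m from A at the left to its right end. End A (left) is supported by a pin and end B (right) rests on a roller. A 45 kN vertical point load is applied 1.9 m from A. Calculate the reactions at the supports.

A_x = 0, A_y = 27.55 kN, B_y = 17.45 kN

ΣM about A: B_y·4.9 − 45·1.9 = 0 → B_y = 85.5/4.9 = 17.449 ≈ 17.45 kN.
ΣF_y = 0: A_y + 17.449 − 45 = 0 → A_y = 27.55 kN.
ΣF_x = 0: no horizontal applied forces, so A_x = 0.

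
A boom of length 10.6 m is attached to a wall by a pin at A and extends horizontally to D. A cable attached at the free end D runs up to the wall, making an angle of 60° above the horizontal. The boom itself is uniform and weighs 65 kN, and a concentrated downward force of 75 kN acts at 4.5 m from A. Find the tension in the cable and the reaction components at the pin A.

T = 74.29 kN, A_x = 37.15 kN, A_y = 75.66 kN

ΣM about A: T·sin60°·10.6 − 65·5.3 − 75·4.5 = 0 → T = 682/(10.6·0.866025) = 74.293 ≈ 74.29 kN.
ΣF_x = 0: A_x − T·cos60° = 0 → A_x = 74.293 × 0.5 = 37.15 kN.
ΣF_y = 0: A_y + T·sin60° − 65 − 75 = 0 → A_y = 140 − 74.293 × 0.866025 = 75.66 kN.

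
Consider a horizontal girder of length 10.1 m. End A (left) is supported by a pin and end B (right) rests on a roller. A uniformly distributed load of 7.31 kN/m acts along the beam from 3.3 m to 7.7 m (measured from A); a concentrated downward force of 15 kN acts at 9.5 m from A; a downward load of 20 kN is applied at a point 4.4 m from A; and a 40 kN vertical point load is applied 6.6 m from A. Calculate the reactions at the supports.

Resultant of the distributed load: 7.31 × 4.4 = 32.164 kN at 5.5 m from A.
ΣM about A: B_y·10.1 − (7.31·4.4)·5.5 − 15·9.5 − 20·4.4 − 40·6.6 = 0 → B_y = 671.402/10.1 = 66.4754 ≈ 66.48 kN.
ΣF_y = 0: A_y + 66.4754 − 7.31·4.4 − 15 − 20 − 40 = 0 → A_y = 40.69 kN.
ΣF_x = 0: no horizontal applied forces, so A_x = 0.

A_x = 0, A_y = 40.69 kN, B_y = 66.48 kN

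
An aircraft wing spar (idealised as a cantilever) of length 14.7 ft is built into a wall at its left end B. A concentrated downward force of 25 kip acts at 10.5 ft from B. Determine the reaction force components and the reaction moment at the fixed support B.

B_x = 0, B_y = 25.00 kip, M_B = 262.5 kip·ft

ΣF_x = 0: B_x = 0.
ΣF_y = 0: B_y − 25 = 0 → B_y = 25.00 kip.
ΣM about B: M_B − 25·10.5 = 0 → M_B = 262.5 kip·ft.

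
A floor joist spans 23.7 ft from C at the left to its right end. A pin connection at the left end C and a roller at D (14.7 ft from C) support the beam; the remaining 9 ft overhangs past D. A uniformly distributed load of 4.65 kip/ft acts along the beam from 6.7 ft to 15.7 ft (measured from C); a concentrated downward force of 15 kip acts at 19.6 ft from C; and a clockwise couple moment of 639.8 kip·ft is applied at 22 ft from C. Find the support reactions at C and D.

C_x = 0, C_y = -38.56 kip, D_y = 95.41 kip

Resultant of the distributed load: 4.65 × 9 = 41.85 kip at 11.2 ft from C.
ΣM about C: D_y·14.7 − (4.65·9)·11.2 − 15·19.6 − 639.8 = 0 → D_y = 1402.52/14.7 = 95.4095 ≈ 95.41 kip.
ΣF_y = 0: C_y + 95.4095 − 4.65·9 − 15 = 0 → C_y = -38.56 kip.
ΣF_x = 0: no horizontal applied forces, so C_x = 0.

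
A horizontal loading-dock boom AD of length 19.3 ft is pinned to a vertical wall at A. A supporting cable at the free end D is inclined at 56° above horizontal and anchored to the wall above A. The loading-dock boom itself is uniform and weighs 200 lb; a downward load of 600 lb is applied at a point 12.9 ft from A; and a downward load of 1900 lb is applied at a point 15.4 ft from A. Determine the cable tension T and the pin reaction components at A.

T = 2433 lb, A_x = 1361 lb, A_y = 682.9 lb

ΣM about A: T·sin56°·19.3 − 200·9.65 − 600·12.9 − 1900·15.4 = 0 → T = 38930/(19.3·0.829038) = 2433.06 ≈ 2433 lb.
ΣF_x = 0: A_x − T·cos56° = 0 → A_x = 2433.06 × 0.559193 = 1361 lb.
ΣF_y = 0: A_y + T·sin56° − 200 − 600 − 1900 = 0 → A_y = 2700 − 2433.06 × 0.829038 = 682.9 lb.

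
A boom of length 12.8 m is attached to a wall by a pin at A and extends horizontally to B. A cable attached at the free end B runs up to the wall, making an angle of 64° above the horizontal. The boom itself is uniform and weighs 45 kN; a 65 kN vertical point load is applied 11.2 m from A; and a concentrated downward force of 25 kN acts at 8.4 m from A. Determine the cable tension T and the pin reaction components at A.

ΣM about A: T·sin64°·12.8 − 45·6.4 − 65·11.2 − 25·8.4 = 0 → T = 1226/(12.8·0.898794) = 106.566 ≈ 106.6 kN.
ΣF_x = 0: A_x − T·cos64° = 0 → A_x = 106.566 × 0.438371 = 46.72 kN.
ΣF_y = 0: A_y + T·sin64° − 45 − 65 − 25 = 0 → A_y = 135 − 106.566 × 0.898794 = 39.22 kN.

T = 106.6 kN, A_x = 46.72 kN, A_y = 39.22 kN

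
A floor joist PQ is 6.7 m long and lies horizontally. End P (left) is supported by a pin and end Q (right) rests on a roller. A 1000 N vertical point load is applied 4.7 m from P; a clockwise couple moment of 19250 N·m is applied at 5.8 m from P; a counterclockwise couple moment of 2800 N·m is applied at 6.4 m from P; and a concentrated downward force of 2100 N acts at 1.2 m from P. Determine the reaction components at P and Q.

P_x = 0, P_y = -432.8 N, Q_y = 3533 N

Moments about P: Q_y·6.7 − 1000·4.7 − 19250 + 2800 − 2100·1.2 = 0 → Q_y = 23670/6.7 = 3532.84 ≈ 3533 N.
ΣF_y = 0: P_y + 3532.84 − 1000 − 2100 = 0 → P_y = -432.8 N.
ΣF_x = 0: no horizontal applied forces, so P_x = 0.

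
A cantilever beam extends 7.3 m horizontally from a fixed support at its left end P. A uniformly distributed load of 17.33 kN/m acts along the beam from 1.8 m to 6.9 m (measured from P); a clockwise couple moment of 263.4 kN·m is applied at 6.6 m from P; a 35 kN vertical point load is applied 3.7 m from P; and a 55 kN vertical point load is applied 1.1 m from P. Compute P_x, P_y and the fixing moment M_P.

P_x = 0, P_y = 178.4 kN, M_P = 837.9 kN·m

Resultant of the distributed load: 17.33 × 5.1 = 88.383 kN at 4.35 m from P.
ΣF_x = 0: P_x = 0.
ΣF_y = 0: P_y − 17.33·5.1 − 35 − 55 = 0 → P_y = 178.4 kN.
ΣM about P: M_P − (17.33·5.1)·4.35 − 263.4 − 35·3.7 − 55·1.1 = 0 → M_P = 837.9 kN·m.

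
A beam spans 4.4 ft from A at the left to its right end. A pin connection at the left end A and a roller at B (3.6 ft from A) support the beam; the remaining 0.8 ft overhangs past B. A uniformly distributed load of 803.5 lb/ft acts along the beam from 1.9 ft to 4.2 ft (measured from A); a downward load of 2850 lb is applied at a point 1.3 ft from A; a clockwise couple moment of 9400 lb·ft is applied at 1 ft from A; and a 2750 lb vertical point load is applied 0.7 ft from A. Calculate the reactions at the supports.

A_x = 0, A_y = 1707 lb, B_y = 5741 lb

Resultant of the distributed load: 803.5 × 2.3 = 1848.05 lb at 3.05 ft from A.
ΣM about A: B_y·3.6 − (803.5·2.3)·3.05 − 2850·1.3 − 9400 − 2750·0.7 = 0 → B_y = 20666.5525/3.6 = 5740.71 ≈ 5741 lb.
ΣF_y = 0: A_y + 5740.71 − 803.5·2.3 − 2850 − 2750 = 0 → A_y = 1707 lb.
ΣF_x = 0: no horizontal applied forces, so A_x = 0.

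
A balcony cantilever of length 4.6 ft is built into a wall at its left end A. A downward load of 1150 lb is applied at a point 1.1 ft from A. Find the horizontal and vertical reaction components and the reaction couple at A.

ΣF_x = 0: A_x = 0.
ΣF_y = 0: A_y − 1150 = 0 → A_y = 1150 lb.
ΣM about A: M_A − 1150·1.1 = 0 → M_A = 1265 lb·ft.

A_x = 0, A_y = 1150 lb, M_A = 1265 lb·ft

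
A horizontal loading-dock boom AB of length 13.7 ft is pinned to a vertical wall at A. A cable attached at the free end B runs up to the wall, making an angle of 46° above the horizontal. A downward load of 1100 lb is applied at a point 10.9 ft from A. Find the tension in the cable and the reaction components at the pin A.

ΣM about A: T·sin46°·13.7 − 1100·10.9 = 0 → T = 11990/(13.7·0.71934) = 1216.65 ≈ 1217 lb.
ΣF_x = 0: A_x − T·cos46° = 0 → A_x = 1216.65 × 0.694658 = 845.2 lb.
ΣF_y = 0: A_y + T·sin46° − 1100 = 0 → A_y = 1100 − 1216.65 × 0.71934 = 224.8 lb.

T = 1217 lb, A_x = 845.2 lb, A_y = 224.8 lb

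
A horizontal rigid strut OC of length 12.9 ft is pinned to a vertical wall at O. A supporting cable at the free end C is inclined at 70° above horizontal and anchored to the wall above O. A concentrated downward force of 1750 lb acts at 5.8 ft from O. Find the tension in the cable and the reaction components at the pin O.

T = 837.3 lb, O_x = 286.4 lb, O_y = 963.2 lb

ΣM about O: T·sin70°·12.9 − 1750·5.8 = 0 → T = 10150/(12.9·0.939693) = 837.318 ≈ 837.3 lb.
ΣF_x = 0: O_x − T·cos70° = 0 → O_x = 837.318 × 0.34202 = 286.4 lb.
ΣF_y = 0: O_y + T·sin70° − 1750 = 0 → O_y = 1750 − 837.318 × 0.939693 = 963.2 lb.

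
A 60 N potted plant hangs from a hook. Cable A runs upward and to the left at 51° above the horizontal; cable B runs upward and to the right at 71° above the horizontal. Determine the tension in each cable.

ΣF_x = 0: −T_A·cos51° + T_B·cos71° = 0 → T_B = 1.93299·T_A.
ΣF_y = 0: T_A·sin51° + T_B·sin71° = 60.
Substitute: T_A·(0.777146 + 1.93299·0.945519) = 60 → T_A = 23.0342 ≈ 23.03 N.
Then T_B = 1.93299 × 23.0342 = 44.52 N.

T_A = 23.03 N, T_B = 44.52 N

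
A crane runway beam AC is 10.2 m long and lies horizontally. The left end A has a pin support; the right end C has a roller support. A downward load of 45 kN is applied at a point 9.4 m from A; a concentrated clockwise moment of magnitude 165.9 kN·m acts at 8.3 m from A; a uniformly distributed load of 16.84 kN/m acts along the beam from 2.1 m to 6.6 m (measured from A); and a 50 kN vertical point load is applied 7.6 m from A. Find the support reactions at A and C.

Resultant of the distributed load: 16.84 × 4.5 = 75.78 kN at 4.35 m from A.
ΣM about A: C_y·10.2 − 45·9.4 − 165.9 − (16.84·4.5)·4.35 − 50·7.6 = 0 → C_y = 1298.543/10.2 = 127.308 ≈ 127.3 kN.
ΣF_y = 0: A_y + 127.308 − 45 − 16.84·4.5 − 50 = 0 → A_y = 43.47 kN.
ΣF_x = 0: no horizontal applied forces, so A_x = 0.

A_x = 0, A_y = 43.47 kN, C_y = 127.3 kN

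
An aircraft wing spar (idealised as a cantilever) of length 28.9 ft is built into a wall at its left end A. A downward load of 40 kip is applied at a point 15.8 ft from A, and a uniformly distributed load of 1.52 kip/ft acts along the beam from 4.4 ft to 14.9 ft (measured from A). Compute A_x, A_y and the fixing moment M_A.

A_x = 0, A_y = 55.96 kip, M_A = 786.0 kip·ft

Resultant of the distributed load: 1.52 × 10.5 = 15.96 kip at 9.65 ft from A.
ΣF_x = 0: A_x = 0.
ΣF_y = 0: A_y − 40 − 1.52·10.5 = 0 → A_y = 55.96 kip.
ΣM about A: M_A − 40·15.8 − (1.52·10.5)·9.65 = 0 → M_A = 786.0 kip·ft.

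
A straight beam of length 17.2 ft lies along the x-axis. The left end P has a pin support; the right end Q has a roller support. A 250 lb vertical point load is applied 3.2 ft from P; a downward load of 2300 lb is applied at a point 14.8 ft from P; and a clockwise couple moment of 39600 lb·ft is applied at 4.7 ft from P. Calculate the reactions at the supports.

ΣM about P: Q_y·17.2 − 250·3.2 − 2300·14.8 − 39600 = 0 → Q_y = 74440/17.2 = 4327.91 ≈ 4328 lb.
ΣF_y = 0: P_y + 4327.91 − 250 − 2300 = 0 → P_y = -1778 lb.
ΣF_x = 0: no horizontal applied forces, so P_x = 0.

P_x = 0, P_y = -1778 lb, Q_y = 4328 lb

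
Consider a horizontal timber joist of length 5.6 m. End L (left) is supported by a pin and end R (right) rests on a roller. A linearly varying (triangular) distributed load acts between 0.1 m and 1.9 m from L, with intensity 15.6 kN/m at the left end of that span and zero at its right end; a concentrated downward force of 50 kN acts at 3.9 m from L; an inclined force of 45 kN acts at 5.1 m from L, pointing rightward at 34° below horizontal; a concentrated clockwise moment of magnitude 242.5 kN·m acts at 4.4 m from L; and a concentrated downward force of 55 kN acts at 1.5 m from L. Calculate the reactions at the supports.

Resultant of the triangular load: ½ × 15.6 × 1.8 = 14.04 kN, acting at 0.7 m from L (one-third of the span from the peak).
Taking moments about L: R_y·5.6 − (½·15.6·1.8)·0.7 − 50·3.9 − 45·sin34°·5.1 − 242.5 − 55·1.5 = 0 → R_y = 658.163/5.6 = 117.529 ≈ 117.5 kN.
ΣF_y = 0: L_y + 117.529 − ½·15.6·1.8 − 50 − 45·sin34° − 55 = 0 → L_y = 26.67 kN.
ΣF_x = 0: L_x + 45·cos34° = 0 → L_x = -37.31 kN.

L_x = -37.31 kN, L_y = 26.67 kN, R_y = 117.5 kN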